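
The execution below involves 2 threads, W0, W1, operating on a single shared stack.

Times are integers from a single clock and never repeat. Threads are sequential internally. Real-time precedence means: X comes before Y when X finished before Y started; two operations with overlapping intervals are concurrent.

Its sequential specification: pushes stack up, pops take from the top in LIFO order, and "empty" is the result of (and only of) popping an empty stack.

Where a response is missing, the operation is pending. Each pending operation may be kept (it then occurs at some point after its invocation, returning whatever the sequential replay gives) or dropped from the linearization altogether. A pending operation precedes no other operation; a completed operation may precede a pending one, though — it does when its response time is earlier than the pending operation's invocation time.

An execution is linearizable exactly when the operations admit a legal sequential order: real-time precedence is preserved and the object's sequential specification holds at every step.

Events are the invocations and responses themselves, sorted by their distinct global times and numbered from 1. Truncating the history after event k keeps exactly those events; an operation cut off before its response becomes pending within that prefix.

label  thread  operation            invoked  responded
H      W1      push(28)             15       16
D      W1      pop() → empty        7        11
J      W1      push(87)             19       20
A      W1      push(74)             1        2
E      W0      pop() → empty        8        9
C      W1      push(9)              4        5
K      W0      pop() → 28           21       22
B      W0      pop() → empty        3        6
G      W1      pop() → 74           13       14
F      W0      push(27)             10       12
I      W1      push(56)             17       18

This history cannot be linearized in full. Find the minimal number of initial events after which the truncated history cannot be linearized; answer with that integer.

6

events 1..5 are linearizable; a witness order is A, B, C:
1. A push(74), leaving stack <74>
2. B pop() (pending, included), leaving stack <>
3. C push(9), leaving stack <9>
event 6 — B's response, time 6 — after it, nothing linearizes
for example A, B, C fails at step 2: B pop() → empty is not legal there
for example A, C, B fails at step 3: B pop() → empty is not legal there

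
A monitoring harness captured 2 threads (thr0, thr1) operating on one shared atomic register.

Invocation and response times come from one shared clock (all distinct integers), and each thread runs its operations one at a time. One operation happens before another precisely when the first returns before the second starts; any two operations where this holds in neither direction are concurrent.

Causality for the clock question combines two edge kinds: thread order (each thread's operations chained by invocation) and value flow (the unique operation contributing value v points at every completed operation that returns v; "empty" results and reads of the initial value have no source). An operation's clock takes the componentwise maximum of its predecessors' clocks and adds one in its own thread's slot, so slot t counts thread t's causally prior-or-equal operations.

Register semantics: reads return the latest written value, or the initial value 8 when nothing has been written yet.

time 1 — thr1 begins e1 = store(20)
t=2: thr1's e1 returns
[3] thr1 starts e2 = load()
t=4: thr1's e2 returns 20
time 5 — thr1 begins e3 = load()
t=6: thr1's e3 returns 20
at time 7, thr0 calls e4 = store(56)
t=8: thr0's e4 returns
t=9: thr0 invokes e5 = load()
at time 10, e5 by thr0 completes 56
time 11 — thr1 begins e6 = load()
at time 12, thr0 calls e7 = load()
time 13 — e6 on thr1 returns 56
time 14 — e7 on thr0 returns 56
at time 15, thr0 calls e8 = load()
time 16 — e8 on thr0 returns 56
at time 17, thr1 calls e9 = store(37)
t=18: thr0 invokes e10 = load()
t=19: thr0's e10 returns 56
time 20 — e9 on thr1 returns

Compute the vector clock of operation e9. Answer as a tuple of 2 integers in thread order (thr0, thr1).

e1 (invocation 1): nothing precedes it; thr1's component alone gives (0, 1)
e4 (invocation 7): nothing precedes it; thr0's component alone gives (1, 0)
merge at e2 (invoked 3): VC(e1)=(0, 1), own-thread bump on thr1 → (0, 2)
merge at e5 (invoked 9): VC(e4)=(1, 0), own-thread bump on thr0 → (2, 0)
merge at e3 (invoked 5): VC(e1)=(0, 1), VC(e2)=(0, 2), own-thread bump on thr1 → (0, 3)
merge at e7 (invoked 12): VC(e4)=(1, 0), VC(e5)=(2, 0), own-thread bump on thr0 → (3, 0)
merge at e8 (invoked 15): VC(e4)=(1, 0), VC(e7)=(3, 0), own-thread bump on thr0 → (4, 0)
merge at e6 (invoked 11): VC(e3)=(0, 3), VC(e4)=(1, 0), own-thread bump on thr1 → (1, 4)
merge at e10 (invoked 18): VC(e4)=(1, 0), VC(e8)=(4, 0), own-thread bump on thr0 → (5, 0)
merge at e9 (invoked 17): VC(e6)=(1, 4), own-thread bump on thr1 → (1, 5)
target: VC(e9) = (1, 5)

(1, 5)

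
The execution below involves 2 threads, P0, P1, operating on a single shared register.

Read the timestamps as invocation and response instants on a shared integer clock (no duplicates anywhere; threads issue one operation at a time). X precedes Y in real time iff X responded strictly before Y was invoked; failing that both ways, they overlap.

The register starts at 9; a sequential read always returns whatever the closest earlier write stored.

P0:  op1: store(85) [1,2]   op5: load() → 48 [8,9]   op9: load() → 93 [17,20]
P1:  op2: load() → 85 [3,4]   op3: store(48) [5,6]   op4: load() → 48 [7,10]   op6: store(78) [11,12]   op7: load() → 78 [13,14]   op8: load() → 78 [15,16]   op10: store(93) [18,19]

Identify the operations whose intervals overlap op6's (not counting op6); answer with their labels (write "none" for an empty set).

none

op6 spans [11,12]: anything still running between times 11 and 12 counts as concurrent
op1 [1,2]: before
op2 [3,4]: before
op3 [5,6]: before
op4 [7,10]: before
op5 [8,9]: before
op7 [13,14]: after
op8 [15,16]: after
op9 [17,20]: after
op10 [18,19]: after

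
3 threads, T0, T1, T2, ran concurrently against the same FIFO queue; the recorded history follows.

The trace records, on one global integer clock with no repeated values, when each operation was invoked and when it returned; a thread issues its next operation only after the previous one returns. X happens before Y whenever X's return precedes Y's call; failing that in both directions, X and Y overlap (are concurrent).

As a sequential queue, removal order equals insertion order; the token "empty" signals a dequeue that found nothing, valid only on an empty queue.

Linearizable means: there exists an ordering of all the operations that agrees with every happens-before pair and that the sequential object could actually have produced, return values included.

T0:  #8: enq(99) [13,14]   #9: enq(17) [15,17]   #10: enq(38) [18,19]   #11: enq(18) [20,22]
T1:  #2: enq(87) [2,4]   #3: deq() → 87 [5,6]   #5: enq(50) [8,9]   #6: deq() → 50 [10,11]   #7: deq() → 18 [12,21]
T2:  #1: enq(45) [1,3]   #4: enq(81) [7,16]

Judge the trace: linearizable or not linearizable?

not linearizable

the violation lands at event 11, #6's response at time 11: events 1..10 linearize, events 1..11 do not
real-time-consistent orders of the 5 completed operations: 2 — all fail the FIFO queue replay
no escape via the 1 pending operation (#4): every completion choice fails
for example #1, #2, #3, #5, #6 (pending dropped) fails at step 3: #3 deq() → 87 is not legal there
for example #2, #1, #3, #5, #6 (pending dropped) fails at step 5: #6 deq() → 50 is not legal there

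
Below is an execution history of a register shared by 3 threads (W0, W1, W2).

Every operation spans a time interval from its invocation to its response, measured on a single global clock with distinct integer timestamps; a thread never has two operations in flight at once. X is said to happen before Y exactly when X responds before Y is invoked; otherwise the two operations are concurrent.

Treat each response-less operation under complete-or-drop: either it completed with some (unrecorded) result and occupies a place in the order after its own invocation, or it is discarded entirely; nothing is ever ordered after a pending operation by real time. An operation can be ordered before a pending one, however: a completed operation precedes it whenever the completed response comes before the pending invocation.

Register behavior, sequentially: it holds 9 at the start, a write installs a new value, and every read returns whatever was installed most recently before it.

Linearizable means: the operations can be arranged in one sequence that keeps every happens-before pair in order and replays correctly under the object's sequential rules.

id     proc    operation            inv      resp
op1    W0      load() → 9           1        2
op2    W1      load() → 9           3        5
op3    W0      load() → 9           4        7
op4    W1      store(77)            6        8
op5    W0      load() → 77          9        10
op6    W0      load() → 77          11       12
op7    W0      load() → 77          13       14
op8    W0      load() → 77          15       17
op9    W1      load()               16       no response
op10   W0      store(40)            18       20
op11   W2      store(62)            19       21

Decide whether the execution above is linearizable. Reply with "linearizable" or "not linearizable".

witness order: op1, op2, op3, op4, op5, op6, op7, op8, op9, op10, op11
step 1: op1 load() → 9 — value 9
step 2: op2 load() → 9 — value 9
step 3: op3 load() → 9 — value 9
step 4: op4 store(77) — value 77
step 5: op5 load() → 77 — value 77
step 6: op6 load() → 77 — value 77
step 7: op7 load() → 77 — value 77
step 8: op8 load() → 77 — value 77
step 9: op9 load() (pending, included) — value 77
step 10: op10 store(40) — value 40
step 11: op11 store(62) — value 62

linearizable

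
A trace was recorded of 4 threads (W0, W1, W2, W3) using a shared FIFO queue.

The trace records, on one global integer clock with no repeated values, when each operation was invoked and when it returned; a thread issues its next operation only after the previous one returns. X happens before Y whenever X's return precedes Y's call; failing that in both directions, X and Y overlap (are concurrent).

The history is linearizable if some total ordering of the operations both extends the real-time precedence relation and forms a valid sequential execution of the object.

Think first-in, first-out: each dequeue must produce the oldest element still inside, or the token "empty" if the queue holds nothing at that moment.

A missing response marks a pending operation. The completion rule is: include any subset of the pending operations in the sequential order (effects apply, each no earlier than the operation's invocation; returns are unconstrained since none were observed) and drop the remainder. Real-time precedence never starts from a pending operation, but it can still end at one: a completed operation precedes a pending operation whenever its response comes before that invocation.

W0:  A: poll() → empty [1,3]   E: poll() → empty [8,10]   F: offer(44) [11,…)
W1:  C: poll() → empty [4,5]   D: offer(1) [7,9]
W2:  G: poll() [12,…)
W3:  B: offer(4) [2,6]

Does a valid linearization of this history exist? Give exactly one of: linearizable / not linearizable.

not linearizable

the violation lands at event 10, E's response at time 10: events 1..9 linearize, events 1..10 do not
the 5 completed operations admit 6 real-time orders; each fails the FIFO queue replay
for example A, B, C, D, E fails at step 3: C poll() → empty is not legal there
for example A, B, C, E, D fails at step 3: C poll() → empty is not legal there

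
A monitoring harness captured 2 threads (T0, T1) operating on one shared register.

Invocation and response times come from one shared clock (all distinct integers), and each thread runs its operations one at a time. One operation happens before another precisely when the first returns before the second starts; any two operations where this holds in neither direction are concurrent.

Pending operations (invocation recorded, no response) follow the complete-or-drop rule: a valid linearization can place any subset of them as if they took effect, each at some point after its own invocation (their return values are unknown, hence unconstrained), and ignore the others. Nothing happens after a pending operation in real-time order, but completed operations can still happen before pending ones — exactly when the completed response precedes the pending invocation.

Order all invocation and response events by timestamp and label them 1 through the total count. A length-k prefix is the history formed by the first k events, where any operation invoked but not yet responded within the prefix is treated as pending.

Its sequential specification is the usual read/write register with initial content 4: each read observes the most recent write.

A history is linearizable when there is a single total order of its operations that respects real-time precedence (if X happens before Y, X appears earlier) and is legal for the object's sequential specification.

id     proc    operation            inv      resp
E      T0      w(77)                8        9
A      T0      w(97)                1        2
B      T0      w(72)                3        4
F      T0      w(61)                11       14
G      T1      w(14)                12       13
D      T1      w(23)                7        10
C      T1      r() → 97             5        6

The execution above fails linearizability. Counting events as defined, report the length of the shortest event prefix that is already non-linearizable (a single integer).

events 1..5 are still linearizable — one witness is A, B:
after step 1 (A w(97)): value 97
after step 2 (B w(72)): value 72
adding event 6 (C responds at 6) leaves no legal real-time order
for example A, B, C fails at step 3: C r() → 97 is not legal there

6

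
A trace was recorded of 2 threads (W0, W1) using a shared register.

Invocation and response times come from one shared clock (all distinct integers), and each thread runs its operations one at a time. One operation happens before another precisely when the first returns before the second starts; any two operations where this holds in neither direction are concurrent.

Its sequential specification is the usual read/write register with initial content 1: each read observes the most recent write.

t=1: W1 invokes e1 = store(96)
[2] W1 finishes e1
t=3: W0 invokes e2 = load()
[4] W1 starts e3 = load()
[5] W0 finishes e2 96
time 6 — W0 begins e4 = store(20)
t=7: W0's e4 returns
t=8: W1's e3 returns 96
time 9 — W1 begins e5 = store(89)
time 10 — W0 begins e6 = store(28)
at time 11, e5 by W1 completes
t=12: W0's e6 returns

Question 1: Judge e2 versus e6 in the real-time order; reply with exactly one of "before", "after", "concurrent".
Answer: before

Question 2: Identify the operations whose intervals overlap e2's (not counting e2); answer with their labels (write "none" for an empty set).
Answer: e3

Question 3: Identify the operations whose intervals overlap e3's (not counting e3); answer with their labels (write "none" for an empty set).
Answer: e2, e4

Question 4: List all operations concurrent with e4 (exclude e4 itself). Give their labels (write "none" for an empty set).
Answer: e3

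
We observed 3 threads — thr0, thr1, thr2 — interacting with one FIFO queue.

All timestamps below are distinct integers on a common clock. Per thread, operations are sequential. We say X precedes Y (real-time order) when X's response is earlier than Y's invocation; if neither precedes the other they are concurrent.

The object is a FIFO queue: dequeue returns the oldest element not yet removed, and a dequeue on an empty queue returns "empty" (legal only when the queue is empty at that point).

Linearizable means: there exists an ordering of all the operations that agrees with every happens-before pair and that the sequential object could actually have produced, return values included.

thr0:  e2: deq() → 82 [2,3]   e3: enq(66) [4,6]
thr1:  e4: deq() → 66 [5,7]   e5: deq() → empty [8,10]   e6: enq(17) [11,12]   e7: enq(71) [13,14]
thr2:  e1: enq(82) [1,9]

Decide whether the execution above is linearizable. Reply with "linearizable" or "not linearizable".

linearizable

one valid linearization: e1, e2, e3, e4, e5, e6, e7
1. e1 enq(82), leaving queue <82>
2. e2 deq() → 82, leaving queue <>
3. e3 enq(66), leaving queue <66>
4. e4 deq() → 66, leaving queue <>
5. e5 deq() → empty, leaving queue <>
6. e6 enq(17), leaving queue <17>
7. e7 enq(71), leaving queue <17,71>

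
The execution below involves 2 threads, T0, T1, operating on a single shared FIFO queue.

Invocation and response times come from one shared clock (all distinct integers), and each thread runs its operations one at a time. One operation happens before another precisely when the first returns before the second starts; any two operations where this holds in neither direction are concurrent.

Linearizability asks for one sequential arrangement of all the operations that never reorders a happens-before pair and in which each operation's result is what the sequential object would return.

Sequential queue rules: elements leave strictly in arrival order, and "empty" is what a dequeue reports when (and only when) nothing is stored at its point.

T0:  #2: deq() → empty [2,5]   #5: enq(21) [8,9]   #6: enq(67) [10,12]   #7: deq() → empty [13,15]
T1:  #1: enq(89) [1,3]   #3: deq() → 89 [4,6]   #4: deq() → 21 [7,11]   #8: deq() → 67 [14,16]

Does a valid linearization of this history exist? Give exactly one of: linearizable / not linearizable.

witness order: #1, #3, #2, #5, #4, #6, #8, #7
after step 1 (#1 enq(89)): queue <89>
after step 2 (#3 deq() → 89): queue <>
after step 3 (#2 deq() → empty): queue <>
after step 4 (#5 enq(21)): queue <21>
after step 5 (#4 deq() → 21): queue <>
after step 6 (#6 enq(67)): queue <67>
after step 7 (#8 deq() → 67): queue <>
after step 8 (#7 deq() → empty): queue <>

linearizable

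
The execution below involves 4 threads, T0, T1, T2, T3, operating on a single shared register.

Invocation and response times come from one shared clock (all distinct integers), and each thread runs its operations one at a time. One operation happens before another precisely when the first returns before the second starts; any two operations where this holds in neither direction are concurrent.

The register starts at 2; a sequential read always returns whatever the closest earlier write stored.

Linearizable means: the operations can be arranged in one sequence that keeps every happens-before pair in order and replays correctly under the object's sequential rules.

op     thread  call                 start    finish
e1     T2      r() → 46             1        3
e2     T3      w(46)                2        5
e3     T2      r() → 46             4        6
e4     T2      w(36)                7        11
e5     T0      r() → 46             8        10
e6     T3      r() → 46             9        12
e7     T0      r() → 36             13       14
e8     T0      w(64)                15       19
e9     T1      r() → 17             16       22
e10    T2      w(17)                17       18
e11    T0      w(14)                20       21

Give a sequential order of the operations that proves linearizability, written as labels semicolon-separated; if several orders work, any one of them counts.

after step 1 (e2 w(46)): value 46
after step 2 (e1 r() → 46): value 46
after step 3 (e3 r() → 46): value 46
after step 4 (e5 r() → 46): value 46
after step 5 (e6 r() → 46): value 46
after step 6 (e4 w(36)): value 36
after step 7 (e7 r() → 36): value 36
after step 8 (e8 w(64)): value 64
after step 9 (e10 w(17)): value 17
after step 10 (e9 r() → 17): value 17
after step 11 (e11 w(14)): value 14

e2; e1; e3; e5; e6; e4; e7; e8; e10; e9; e11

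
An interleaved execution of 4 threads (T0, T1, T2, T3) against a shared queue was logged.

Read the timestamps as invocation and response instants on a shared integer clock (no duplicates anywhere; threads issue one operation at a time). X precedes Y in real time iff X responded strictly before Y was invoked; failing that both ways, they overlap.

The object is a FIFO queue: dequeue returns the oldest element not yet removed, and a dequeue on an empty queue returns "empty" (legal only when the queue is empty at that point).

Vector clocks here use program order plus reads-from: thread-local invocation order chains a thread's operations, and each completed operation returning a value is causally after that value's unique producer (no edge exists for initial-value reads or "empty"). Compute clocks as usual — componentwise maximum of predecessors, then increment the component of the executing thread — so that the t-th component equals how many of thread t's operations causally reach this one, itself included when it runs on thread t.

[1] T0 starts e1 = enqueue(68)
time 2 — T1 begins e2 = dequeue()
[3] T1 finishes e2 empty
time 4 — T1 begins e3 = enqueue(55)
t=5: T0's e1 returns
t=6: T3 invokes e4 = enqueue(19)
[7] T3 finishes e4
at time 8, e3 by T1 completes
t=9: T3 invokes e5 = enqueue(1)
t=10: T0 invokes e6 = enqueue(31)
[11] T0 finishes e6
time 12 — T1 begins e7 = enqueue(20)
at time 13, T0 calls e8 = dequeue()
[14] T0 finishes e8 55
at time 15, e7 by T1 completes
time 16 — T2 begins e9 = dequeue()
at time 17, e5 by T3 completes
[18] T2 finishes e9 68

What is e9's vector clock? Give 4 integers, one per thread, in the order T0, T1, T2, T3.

(1, 0, 1, 0)

invoked at 6, e4 has no predecessors; its own T3 bump gives (0, 0, 0, 1)
invoked at 2, e2 has no predecessors; its own T1 bump gives (0, 1, 0, 0)
invoked at 1, e1 has no predecessors; its own T0 bump gives (1, 0, 0, 0)
invoked at 9, e5 merges VC(e4)=(0, 0, 0, 1) and bumps T3's slot → (0, 0, 0, 2)
invoked at 4, e3 merges VC(e2)=(0, 1, 0, 0) and bumps T1's slot → (0, 2, 0, 0)
invoked at 16, e9 merges VC(e1)=(1, 0, 0, 0) and bumps T2's slot → (1, 0, 1, 0)
invoked at 10, e6 merges VC(e1)=(1, 0, 0, 0) and bumps T0's slot → (2, 0, 0, 0)
invoked at 12, e7 merges VC(e3)=(0, 2, 0, 0) and bumps T1's slot → (0, 3, 0, 0)
invoked at 13, e8 merges VC(e3)=(0, 2, 0, 0), VC(e6)=(2, 0, 0, 0) and bumps T0's slot → (3, 2, 0, 0)
target: VC(e9) = (1, 0, 1, 0)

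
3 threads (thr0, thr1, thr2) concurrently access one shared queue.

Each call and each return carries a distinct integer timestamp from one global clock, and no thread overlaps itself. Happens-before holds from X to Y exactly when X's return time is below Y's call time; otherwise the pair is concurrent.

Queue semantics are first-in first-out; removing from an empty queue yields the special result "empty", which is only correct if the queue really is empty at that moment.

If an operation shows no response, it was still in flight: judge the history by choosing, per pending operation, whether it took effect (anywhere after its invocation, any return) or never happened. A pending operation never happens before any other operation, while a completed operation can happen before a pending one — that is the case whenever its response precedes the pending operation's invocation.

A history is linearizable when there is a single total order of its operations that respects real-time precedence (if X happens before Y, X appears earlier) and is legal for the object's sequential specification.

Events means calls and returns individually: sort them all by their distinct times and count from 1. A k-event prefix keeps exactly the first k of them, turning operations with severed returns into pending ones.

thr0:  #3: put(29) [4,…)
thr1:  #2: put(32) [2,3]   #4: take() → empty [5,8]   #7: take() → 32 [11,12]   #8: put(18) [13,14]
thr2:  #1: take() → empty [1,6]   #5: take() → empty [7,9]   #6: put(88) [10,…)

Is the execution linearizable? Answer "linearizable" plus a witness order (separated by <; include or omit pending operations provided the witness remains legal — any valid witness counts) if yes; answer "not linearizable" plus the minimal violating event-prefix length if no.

the violation lands at event 9, #5's response at time 9: events 1..8 linearize, events 1..9 do not
all 5 real-time-respecting orders fail — 4 completed queue operations, no legal replay
completion choices over the 1 pending operation (#3) were checked; none helps
take #1, #2, #4, #5 (pending dropped): step 3 already fails, because #4 take() → empty cannot occur there
take #1, #2, #5, #4 (pending dropped): step 3 already fails, because #5 take() → empty cannot occur there

not linearizable — minimal violating prefix: 9 events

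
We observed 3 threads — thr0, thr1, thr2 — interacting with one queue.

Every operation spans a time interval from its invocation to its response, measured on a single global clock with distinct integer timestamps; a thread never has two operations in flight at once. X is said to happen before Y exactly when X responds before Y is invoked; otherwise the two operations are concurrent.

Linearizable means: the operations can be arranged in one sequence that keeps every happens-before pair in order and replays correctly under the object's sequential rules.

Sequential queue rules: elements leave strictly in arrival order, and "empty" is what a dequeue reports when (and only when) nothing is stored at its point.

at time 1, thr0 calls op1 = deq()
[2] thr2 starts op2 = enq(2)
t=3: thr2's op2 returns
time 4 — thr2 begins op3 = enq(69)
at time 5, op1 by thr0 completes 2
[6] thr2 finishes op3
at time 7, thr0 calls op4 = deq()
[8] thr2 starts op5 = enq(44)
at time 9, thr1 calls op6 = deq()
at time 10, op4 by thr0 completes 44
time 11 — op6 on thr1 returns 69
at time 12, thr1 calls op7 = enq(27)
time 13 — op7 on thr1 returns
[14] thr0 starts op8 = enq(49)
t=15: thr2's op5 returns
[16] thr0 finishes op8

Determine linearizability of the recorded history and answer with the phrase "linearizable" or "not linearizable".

a witness: op2, op1, op3, op5, op6, op4, op7, op8
after step 1 (op2 enq(2)): queue <2>
after step 2 (op1 deq() → 2): queue <>
after step 3 (op3 enq(69)): queue <69>
after step 4 (op5 enq(44)): queue <69,44>
after step 5 (op6 deq() → 69): queue <44>
after step 6 (op4 deq() → 44): queue <>
after step 7 (op7 enq(27)): queue <27>
after step 8 (op8 enq(49)): queue <27,49>

linearizable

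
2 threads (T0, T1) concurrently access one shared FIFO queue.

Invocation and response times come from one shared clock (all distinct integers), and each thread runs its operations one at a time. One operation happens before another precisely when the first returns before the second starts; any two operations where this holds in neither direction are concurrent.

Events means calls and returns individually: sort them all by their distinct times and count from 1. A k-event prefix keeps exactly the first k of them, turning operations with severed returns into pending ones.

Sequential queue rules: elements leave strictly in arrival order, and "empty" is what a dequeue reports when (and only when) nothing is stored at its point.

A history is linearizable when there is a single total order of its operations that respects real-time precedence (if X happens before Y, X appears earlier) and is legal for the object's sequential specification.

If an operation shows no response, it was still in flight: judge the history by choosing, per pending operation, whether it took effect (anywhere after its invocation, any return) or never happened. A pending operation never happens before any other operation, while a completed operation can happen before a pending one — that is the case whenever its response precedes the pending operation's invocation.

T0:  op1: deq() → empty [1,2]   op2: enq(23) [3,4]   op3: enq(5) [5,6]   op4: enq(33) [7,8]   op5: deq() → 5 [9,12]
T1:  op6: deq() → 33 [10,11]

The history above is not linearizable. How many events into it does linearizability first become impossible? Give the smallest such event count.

11

a valid linearization of events 1..10 exists, for instance op1, op2, op3, op4:
1. op1 deq() → empty, leaving queue <>
2. op2 enq(23), leaving queue <23>
3. op3 enq(5), leaving queue <23,5>
4. op4 enq(33), leaving queue <23,5,33>
once event 11 joins (op6's response, time 11), exhaustive search finds no witness
every completion of the 1 pending operation (op5) was checked; none linearizes
e.g. op1, op2, op3, op4, op6 (pending dropped): illegal at step 5, since op6 deq() → 33 cannot apply there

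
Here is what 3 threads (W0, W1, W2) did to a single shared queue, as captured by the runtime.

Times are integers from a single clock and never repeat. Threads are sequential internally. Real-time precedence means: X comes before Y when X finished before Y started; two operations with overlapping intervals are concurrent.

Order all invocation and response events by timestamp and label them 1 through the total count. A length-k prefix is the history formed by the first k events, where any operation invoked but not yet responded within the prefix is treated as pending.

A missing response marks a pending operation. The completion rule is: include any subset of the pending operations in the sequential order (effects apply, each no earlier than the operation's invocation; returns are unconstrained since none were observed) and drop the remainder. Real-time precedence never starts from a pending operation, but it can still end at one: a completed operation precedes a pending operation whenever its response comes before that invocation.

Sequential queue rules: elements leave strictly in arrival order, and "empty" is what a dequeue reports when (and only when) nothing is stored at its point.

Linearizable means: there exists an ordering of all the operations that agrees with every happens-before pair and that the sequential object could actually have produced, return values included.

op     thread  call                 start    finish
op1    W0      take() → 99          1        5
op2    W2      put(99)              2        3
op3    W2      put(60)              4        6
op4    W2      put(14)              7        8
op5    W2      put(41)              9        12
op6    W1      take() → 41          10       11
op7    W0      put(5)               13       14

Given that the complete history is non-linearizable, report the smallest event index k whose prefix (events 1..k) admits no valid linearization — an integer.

11

a valid linearization of events 1..10 exists, for instance op2, op1, op3, op4:
after step 1 (op2 put(99)): queue <99>
after step 2 (op1 take() → 99): queue <>
after step 3 (op3 put(60)): queue <60>
after step 4 (op4 put(14)): queue <60,14>
once event 11 joins (op6's response, time 11), exhaustive search finds no witness
include/drop combinations of the 1 pending operation (op5) were all tried; none helps
for example op1, op2, op3, op4, op6 (pending dropped) fails at step 1: op1 take() → 99 is not legal there
for example op2, op1, op3, op4, op6 (pending dropped) fails at step 5: op6 take() → 41 is not legal there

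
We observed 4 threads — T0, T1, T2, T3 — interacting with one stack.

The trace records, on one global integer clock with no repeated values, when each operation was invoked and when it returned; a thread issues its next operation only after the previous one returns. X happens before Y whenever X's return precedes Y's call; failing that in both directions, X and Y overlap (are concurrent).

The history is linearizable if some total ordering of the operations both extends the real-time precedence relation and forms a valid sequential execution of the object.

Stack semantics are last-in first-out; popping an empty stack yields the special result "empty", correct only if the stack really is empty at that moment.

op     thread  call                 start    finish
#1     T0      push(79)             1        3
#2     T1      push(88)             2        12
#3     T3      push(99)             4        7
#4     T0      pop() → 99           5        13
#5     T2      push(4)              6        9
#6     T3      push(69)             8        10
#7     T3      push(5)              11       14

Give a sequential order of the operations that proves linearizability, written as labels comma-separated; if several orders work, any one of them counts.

#1, #2, #3, #4, #5, #6, #7

1. #1 push(79), leaving stack <79>
2. #2 push(88), leaving stack <79,88>
3. #3 push(99), leaving stack <79,88,99>
4. #4 pop() → 99, leaving stack <79,88>
5. #5 push(4), leaving stack <79,88,4>
6. #6 push(69), leaving stack <79,88,4,69>
7. #7 push(5), leaving stack <79,88,4,69,5>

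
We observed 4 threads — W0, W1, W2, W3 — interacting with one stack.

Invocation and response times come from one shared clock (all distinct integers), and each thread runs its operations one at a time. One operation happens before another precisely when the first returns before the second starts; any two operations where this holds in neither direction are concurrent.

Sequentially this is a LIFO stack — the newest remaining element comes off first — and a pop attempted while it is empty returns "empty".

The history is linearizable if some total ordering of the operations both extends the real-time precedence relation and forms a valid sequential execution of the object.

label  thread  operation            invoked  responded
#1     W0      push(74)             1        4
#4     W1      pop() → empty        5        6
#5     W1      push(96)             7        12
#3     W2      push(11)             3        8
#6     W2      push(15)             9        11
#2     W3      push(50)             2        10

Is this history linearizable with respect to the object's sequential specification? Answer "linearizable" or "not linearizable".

events 1..5 are fine; event 6 — the response of #4 at time 6 — makes the prefix non-linearizable
one real-time candidate order over the 2 completed operations — the stack replay rejects it
no completion choice of the 2 pending operations (#2, #3) rescues it — every subset was tried
for example #1, #4 (pending dropped) fails at step 2: #4 pop() → empty is not legal there

not linearizable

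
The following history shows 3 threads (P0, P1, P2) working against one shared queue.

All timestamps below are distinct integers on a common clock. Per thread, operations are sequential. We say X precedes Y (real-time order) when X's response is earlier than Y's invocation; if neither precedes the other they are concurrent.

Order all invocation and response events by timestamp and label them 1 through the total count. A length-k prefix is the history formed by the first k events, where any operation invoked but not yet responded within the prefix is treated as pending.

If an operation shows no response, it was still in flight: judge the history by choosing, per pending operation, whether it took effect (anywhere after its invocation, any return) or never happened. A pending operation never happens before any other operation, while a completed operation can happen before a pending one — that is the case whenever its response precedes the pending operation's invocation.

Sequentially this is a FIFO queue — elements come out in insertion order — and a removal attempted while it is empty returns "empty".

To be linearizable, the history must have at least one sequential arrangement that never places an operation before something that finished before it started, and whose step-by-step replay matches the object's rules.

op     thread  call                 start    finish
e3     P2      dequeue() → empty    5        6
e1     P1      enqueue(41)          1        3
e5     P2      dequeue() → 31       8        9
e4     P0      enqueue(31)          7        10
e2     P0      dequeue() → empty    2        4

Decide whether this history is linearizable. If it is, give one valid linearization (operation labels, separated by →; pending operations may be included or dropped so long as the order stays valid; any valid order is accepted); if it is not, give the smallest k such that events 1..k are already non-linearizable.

events 1..5 are fine; event 6 — the response of e3 at time 6 — makes the prefix non-linearizable
no legal order exists: 2 real-time-consistent candidates over 3 completed queue operations, all rejected
e.g. e1, e2, e3: illegal at step 2, since e2 dequeue() → empty cannot apply there
e.g. e2, e1, e3: illegal at step 3, since e3 dequeue() → empty cannot apply there

not linearizable — minimal violating prefix: 6 events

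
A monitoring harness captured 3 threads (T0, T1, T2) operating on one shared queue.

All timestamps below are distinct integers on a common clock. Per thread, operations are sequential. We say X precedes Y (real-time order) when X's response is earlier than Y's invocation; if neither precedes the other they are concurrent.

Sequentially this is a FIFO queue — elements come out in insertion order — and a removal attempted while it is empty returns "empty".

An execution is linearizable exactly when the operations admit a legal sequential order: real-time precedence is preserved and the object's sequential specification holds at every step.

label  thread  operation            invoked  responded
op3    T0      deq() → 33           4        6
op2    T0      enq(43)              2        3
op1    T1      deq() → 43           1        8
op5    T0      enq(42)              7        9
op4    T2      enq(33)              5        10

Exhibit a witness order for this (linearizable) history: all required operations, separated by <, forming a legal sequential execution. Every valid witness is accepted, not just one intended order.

step 1: op2 enq(43) — queue <43>
step 2: op1 deq() → 43 — queue <>
step 3: op4 enq(33) — queue <33>
step 4: op3 deq() → 33 — queue <>
step 5: op5 enq(42) — queue <42>

op2 < op1 < op4 < op3 < op5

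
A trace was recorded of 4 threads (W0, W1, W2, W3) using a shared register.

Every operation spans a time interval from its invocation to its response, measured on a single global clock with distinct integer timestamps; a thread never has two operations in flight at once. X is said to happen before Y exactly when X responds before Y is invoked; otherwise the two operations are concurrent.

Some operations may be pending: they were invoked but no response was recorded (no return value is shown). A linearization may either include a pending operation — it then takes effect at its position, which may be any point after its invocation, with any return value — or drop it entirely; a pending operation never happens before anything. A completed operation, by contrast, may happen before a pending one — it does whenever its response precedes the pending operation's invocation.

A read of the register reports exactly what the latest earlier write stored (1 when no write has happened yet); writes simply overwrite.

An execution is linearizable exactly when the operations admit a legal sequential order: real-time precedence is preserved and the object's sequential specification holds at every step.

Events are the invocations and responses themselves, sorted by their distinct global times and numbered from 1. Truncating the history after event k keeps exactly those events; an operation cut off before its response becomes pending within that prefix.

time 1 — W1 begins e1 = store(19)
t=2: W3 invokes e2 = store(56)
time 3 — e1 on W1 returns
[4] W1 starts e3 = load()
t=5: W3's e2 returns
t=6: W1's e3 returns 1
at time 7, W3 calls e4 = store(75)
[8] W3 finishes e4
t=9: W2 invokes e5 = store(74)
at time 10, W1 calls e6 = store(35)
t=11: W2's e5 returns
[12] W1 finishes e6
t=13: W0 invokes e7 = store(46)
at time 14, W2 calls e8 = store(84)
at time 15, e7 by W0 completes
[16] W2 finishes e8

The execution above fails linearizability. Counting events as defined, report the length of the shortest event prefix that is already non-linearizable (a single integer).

events 1..5 are linearizable; a witness order is e1, e2:
1. e1 store(19), leaving value 19
2. e2 store(56), leaving value 56
at event 6 (e3's time-6 response) nothing linearizes any more
take e1, e2, e3: step 3 already fails, because e3 load() → 1 cannot occur there
take e1, e3, e2: step 2 already fails, because e3 load() → 1 cannot occur there

6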